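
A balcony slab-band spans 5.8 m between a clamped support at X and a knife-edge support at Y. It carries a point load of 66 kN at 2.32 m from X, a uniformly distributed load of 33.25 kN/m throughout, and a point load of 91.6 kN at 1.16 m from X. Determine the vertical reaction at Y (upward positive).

Remove the prop at Y; the released (primary) structure is a cantilever built in at X.
Free-end deflection of the primary structure under the applied loading (downward +):
  point load 66 at a = 2.32: Pa²(3L − a)/(6EI) = 892.8/EI
  UDL 33.25: wL⁴/(8EI) = 4703/EI
  point load 91.6 at a = 1.16: Pa²(3L − a)/(6EI) = 333.6/EI
  δ_0 = 5930/EI
Tip deflection under a unit load at Y: L³/(3EI) = 65.04/EI.
The prop prevents deflection at Y: R_Y = δ_0/δ_{YY} = 5930/65.04 = 91.18 kN.

R_Y = 91.18 kN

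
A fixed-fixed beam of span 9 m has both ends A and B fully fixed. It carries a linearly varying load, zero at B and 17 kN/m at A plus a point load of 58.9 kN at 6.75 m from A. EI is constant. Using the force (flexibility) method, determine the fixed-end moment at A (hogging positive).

M_A = 93.7 kN·m

Release both end moments; the primary structure is a simply-supported span AB with redundants M_A and M_B.
Simple-span end rotations at A and B under the given loads:
  at A: triangular load, peak 17: w₀L³/(45EI) = 275.4/EI
  at B: triangular load, peak 17: 7w₀L³/(360EI) = 241/EI
  at A: point load 58.9 at a = 6.75: Pab(L + b)/(6LEI) = 186.4/EI
  at B: point load 58.9 at a = 6.75: Pab(L + a)/(6LEI) = 260.9/EI
  θ_A0 = 461.8/EI,  θ_B0 = 501.9/EI
Flexibility coefficients: a unit moment at one end gives L/(3EI) there and L/(6EI) at the far end, so f₁₁ = f₂₂ = 3/EI and f₁₂ = f₂₁ = 1.5/EI.
Compatibility — zero rotation at each built-in end:
  3 M_A + 1.5 M_B = 461.8
  1.5 M_A + 3 M_B = 501.9
Solving the pair gives M_A = 93.7 kN·m and M_B = 120.4 kN·m (hogging).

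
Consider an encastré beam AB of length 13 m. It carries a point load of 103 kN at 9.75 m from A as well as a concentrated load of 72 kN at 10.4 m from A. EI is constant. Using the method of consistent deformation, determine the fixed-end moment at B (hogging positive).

M_B = 308.1 kN·m

Release both end moments; the primary structure is a simply-supported span AB with redundants M_A and M_B.
Simple-span end rotations at A and B under the given loads:
  at A: point load 103 at a = 9.75: Pab(L + b)/(6LEI) = 680/EI
  at B: point load 103 at a = 9.75: Pab(L + a)/(6LEI) = 951.9/EI
  at A: point load 72 at a = 10.4: Pab(L + b)/(6LEI) = 389.4/EI
  at B: point load 72 at a = 10.4: Pab(L + a)/(6LEI) = 584.1/EI
  θ_A0 = 1069/EI,  θ_B0 = 1536/EI
Flexibility coefficients: a unit moment at one end gives L/(3EI) there and L/(6EI) at the far end, so f₁₁ = f₂₂ = 4.333/EI and f₁₂ = f₂₁ = 2.167/EI.
Compatibility — zero rotation at each built-in end:
  4.333 M_A + 2.167 M_B = 1069
  2.167 M_A + 4.333 M_B = 1536
Solving the pair gives M_A = 92.72 kN·m and M_B = 308.1 kN·m (hogging).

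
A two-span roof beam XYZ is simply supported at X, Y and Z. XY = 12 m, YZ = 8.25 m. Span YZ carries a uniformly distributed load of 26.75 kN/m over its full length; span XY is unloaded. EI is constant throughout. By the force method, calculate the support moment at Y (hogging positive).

M_Y = 92.72 kN·m

Take M_Y as the redundant. Released structure: two simple spans XY and YZ with a hinge at Y.
End slopes at the hinge Y, treating each span as simply supported:
  span YZ: UDL 26.75: wL³/(24EI) = 625.9/EI
  relative rotation θ_0 = (0 + 625.9)/EI = 625.9/EI
A unit hogging moment at Y produces rotation L₁/(3EI) + L₂/(3EI) = 6.75/EI.
Compatibility: M_Y·(L₁+L₂)/(3EI) = θ_0, giving M_Y = 92.72 kN·m (hogging).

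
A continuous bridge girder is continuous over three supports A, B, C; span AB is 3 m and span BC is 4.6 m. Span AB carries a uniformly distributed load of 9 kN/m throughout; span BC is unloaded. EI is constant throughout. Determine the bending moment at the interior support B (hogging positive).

Take M_B as the redundant. Released structure: two simple spans AB and BC with a hinge at B.
Discontinuity in slope at B on the released structure — sum the simple-span end rotations:
  span AB: UDL 9: wL³/(24EI) = 10.12/EI
  relative rotation θ_0 = (10.12 + 0)/EI = 10.12/EI
A unit hogging moment at B produces rotation L₁/(3EI) + L₂/(3EI) = 2.533/EI.
Compatibility: M_B·(L₁+L₂)/(3EI) = θ_0, giving M_B = 3.997 kN·m (hogging).

M_B = 3.997 kN·m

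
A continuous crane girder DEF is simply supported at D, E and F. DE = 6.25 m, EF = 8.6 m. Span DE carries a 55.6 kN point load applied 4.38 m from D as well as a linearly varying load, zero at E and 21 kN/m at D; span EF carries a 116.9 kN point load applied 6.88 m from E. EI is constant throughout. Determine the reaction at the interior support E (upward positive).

R_E = 112.4 kN

Release continuity at E by inserting a hinge; the redundant is the internal moment M_E. The primary structure is two simply-supported spans DE and EF.
Rotations at E on the released spans (each span's end-slope, ×1/EI):
  span DE: point load 55.6 at a = 4.38: Pab(L + a)/(6LEI) = 129.1/EI
  span DE: triangular load, peak 21: 7w₀L³/(360EI) = 99.69/EI
  span EF: point load 116.9 at a = 6.88: Pab(L + b)/(6LEI) = 276.7/EI
  relative rotation θ_0 = (228.8 + 276.7)/EI = 505.5/EI
A unit hogging moment at E produces rotation L₁/(3EI) + L₂/(3EI) = 4.95/EI.
Compatibility: M_E·(L₁+L₂)/(3EI) = θ_0, giving M_E = 102.1 kN·m (hogging).
Span DE, ΣM about D with M_E applied at E: R_E^{DE}·6.25 = 380.2 + 102.1, so R_E^{DE} = 77.18 kN and R_D = 121.2 − 77.18 = 44.05 kN.
Span EF, ΣM about F: R_E^{EF}·8.6 = 201.1 + 102.1, so R_E^{EF} = 35.25 kN and R_F = 116.9 − 35.25 = 81.65 kN.
R_E = 77.18 + 35.25 = 112.4 kN.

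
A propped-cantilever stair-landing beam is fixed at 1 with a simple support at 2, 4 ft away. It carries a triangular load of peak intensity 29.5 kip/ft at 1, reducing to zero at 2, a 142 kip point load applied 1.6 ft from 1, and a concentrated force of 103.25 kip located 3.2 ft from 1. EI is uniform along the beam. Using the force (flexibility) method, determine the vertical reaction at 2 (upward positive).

Choose R_2 as the redundant. The primary structure is the cantilever fixed at 1.
Deflection at 2 on the released cantilever, summing each load's contribution:
  triangular load, peak 29.5 at the fixed end: w₀L⁴/(30EI) = 251.7/EI
  point load 142 at a = 1.6: Pa²(3L − a)/(6EI) = 630.1/EI
  point load 103.25 at a = 3.2: Pa²(3L − a)/(6EI) = 1551/EI
  δ_0 = 2433/EI
Tip deflection under a unit load at 2: L³/(3EI) = 21.33/EI.
Compatibility at 2: δ_0 − R_2·δ_{22} = 0, so R_2 = 2433/21.33 = 114 kip.

R_2 = 114 kip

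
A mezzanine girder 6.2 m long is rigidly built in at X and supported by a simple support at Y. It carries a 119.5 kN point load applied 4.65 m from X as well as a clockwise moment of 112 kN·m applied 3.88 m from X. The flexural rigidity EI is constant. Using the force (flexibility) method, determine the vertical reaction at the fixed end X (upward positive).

Remove the prop at Y; the released (primary) structure is a cantilever built in at X.
Deflection at Y on the released cantilever, summing each load's contribution:
  point load 119.5 at a = 4.65: Pa²(3L − a)/(6EI) = 6008/EI
  clockwise couple 112 at a = 3.88: M₀a(2L − a)/(2EI) = 1851/EI
  δ_0 = 7859/EI
Flexibility coefficient — unit upward force at Y: δ_{YY} = L³/(3EI) = 79.44/EI.
Compatibility at Y: δ_0 − R_Y·δ_{YY} = 0, so R_Y = 7859/79.44 = 98.92 kN.
Vertical equilibrium: R_X = ΣP − R_Y = 119.5 − 98.92 = 20.58 kN.

R_X = 20.58 kN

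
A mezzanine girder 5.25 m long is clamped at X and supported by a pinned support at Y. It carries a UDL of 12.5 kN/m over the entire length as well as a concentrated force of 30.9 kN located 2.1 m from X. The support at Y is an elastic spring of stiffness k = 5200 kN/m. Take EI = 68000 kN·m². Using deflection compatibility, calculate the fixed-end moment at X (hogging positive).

M_X = 109 kN·m

Release the roller at Y. Primary structure: cantilever fixed at X.
Free-end deflection of the primary structure under the applied loading (downward +):
  UDL 12.5: wL⁴/(8EI) = 1187/EI
  point load 30.9 at a = 2.1: Pa²(3L − a)/(6EI) = 310/EI
  δ_0 = 1497/EI
Flexibility coefficient — unit upward force at Y: δ_{YY} = L³/(3EI) = 48.23/EI.
With EI = 68000 kN·m²: δ_0 = 0.022015 m and δ_{YY} = 0.000709 m/kN.
Compatibility — the spring shortens by R_Y/k under the reaction it provides: δ_0 − R_Y·δ_{YY} = R_Y/k. With 1/k = 0.000192 m/kN, R_Y = δ_0 / (δ_{YY} + 1/k) = 0.022015 / (0.000709 + 0.000192) = 24.42 kN.
Moment equilibrium about X: M_X = Σ(load moments about X) − R_Y·L = 237.2 − 24.42×5.25 = 109 kN·m.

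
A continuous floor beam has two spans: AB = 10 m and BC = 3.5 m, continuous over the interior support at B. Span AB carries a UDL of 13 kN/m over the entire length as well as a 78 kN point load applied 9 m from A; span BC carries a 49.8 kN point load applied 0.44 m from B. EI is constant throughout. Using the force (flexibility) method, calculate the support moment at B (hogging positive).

M_B = 174.4 kN·m

Insert a hinge at B; M_B is the redundant, and each span becomes simply supported.
Rotations at B on the released spans (each span's end-slope, ×1/EI):
  span AB: UDL 13: wL³/(24EI) = 541.7/EI
  span AB: point load 78 at a = 9: Pab(L + a)/(6LEI) = 222.3/EI
  span BC: point load 49.8 at a = 0.44: Pab(L + b)/(6LEI) = 20.95/EI
  relative rotation θ_0 = (764 + 20.95)/EI = 784.9/EI
A unit hogging moment at B produces rotation L₁/(3EI) + L₂/(3EI) = 4.5/EI.
Compatibility: M_B·(L₁+L₂)/(3EI) = θ_0, giving M_B = 174.4 kN·m (hogging).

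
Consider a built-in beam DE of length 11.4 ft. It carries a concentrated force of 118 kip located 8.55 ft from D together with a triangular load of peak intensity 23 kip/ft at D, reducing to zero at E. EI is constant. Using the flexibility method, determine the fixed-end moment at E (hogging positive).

Release both end moments; the primary structure is a simply-supported span DE with redundants M_D and M_E.
End rotations of the released simple span under the applied load (×1/EI):
  at D: point load 118 at a = 8.55: Pab(L + b)/(6LEI) = 599/EI
  at E: point load 118 at a = 8.55: Pab(L + a)/(6LEI) = 838.6/EI
  at D: triangular load, peak 23: w₀L³/(45EI) = 757.2/EI
  at E: triangular load, peak 23: 7w₀L³/(360EI) = 662.6/EI
  θ_D0 = 1356/EI,  θ_E0 = 1501/EI
Flexibility coefficients: a unit moment at one end gives L/(3EI) there and L/(6EI) at the far end, so f₁₁ = f₂₂ = 3.8/EI and f₁₂ = f₂₁ = 1.9/EI.
Compatibility — zero rotation at each built-in end:
  3.8 M_D + 1.9 M_E = 1356
  1.9 M_D + 3.8 M_E = 1501
Solving the pair gives M_D = 212.5 kip·ft and M_E = 288.8 kip·ft (hogging).

M_E = 288.8 kip·ft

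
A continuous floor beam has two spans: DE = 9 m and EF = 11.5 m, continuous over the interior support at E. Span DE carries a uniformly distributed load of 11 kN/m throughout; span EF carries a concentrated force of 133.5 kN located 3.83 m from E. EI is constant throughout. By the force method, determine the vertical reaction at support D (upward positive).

R_D = 26.35 kN

Insert a hinge at E; M_E is the redundant, and each span becomes simply supported.
Discontinuity in slope at E on the released structure — sum the simple-span end rotations:
  span DE: UDL 11: wL³/(24EI) = 334.1/EI
  span EF: point load 133.5 at a = 3.83: Pab(L + b)/(6LEI) = 1090/EI
  relative rotation θ_0 = (334.1 + 1090)/EI = 1424/EI
A unit hogging moment at E produces rotation L₁/(3EI) + L₂/(3EI) = 6.833/EI.
Compatibility: M_E·(L₁+L₂)/(3EI) = θ_0, giving M_E = 208.3 kN·m (hogging).
Span DE, ΣM about D with M_E applied at E: R_E^{DE}·9 = 445.5 + 208.3, so R_E^{DE} = 72.65 kN and R_D = 99 − 72.65 = 26.35 kN.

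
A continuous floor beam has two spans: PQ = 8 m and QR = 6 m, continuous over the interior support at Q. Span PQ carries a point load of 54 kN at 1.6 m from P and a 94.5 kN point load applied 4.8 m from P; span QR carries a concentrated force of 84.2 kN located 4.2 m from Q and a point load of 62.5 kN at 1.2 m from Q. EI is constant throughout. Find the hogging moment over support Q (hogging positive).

M_Q = 159.3 kN·m

Release continuity at Q by inserting a hinge; the redundant is the internal moment M_Q. The primary structure is two simply-supported spans PQ and QR.
Discontinuity in slope at Q on the released structure — sum the simple-span end rotations:
  span PQ: point load 54 at a = 1.6: Pab(L + a)/(6LEI) = 110.6/EI
  span PQ: point load 94.5 at a = 4.8: Pab(L + a)/(6LEI) = 387.1/EI
  span QR: point load 84.2 at a = 4.2: Pab(L + b)/(6LEI) = 137.9/EI
  span QR: point load 62.5 at a = 1.2: Pab(L + b)/(6LEI) = 108/EI
  relative rotation θ_0 = (497.7 + 245.9)/EI = 743.6/EI
A unit hogging moment at Q produces rotation L₁/(3EI) + L₂/(3EI) = 4.667/EI.
Slope continuity at Q: θ_0 = M_Q·4.667/EI, so M_Q = 743.6/4.667 = 159.3 kN·m (hogging).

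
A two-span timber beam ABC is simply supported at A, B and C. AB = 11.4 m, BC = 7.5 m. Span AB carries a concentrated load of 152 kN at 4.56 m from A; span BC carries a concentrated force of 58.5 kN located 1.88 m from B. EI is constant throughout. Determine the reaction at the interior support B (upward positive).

R_B = 149.8 kN

Release continuity at B by inserting a hinge; the redundant is the internal moment M_B. The primary structure is two simply-supported spans AB and BC.
End slopes at the hinge B, treating each span as simply supported:
  span AB: point load 152 at a = 4.56: Pab(L + a)/(6LEI) = 1106/EI
  span BC: point load 58.5 at a = 1.88: Pab(L + b)/(6LEI) = 180.2/EI
  relative rotation θ_0 = (1106 + 180.2)/EI = 1286/EI
A unit hogging moment at B produces rotation L₁/(3EI) + L₂/(3EI) = 6.3/EI.
Slope continuity at B: θ_0 = M_B·6.3/EI, so M_B = 1286/6.3 = 204.2 kN·m (hogging).
Span AB, ΣM about A with M_B applied at B: R_B^{AB}·11.4 = 693.1 + 204.2, so R_B^{AB} = 78.71 kN and R_A = 152 − 78.71 = 73.29 kN.
Span BC, ΣM about C: R_B^{BC}·7.5 = 328.8 + 204.2, so R_B^{BC} = 71.06 kN and R_C = 58.5 − 71.06 = -12.56 kN.
R_B = 78.71 + 71.06 = 149.8 kN.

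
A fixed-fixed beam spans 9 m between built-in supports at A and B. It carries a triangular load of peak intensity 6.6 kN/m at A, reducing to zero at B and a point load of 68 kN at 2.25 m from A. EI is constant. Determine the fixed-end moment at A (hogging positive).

M_A = 112.8 kN·m

Take the two fixed-end moments M_A, M_B as redundants; the released structure is the simple span AB.
Simple-span end rotations at A and B under the given loads:
  at A: triangular load, peak 6.6: w₀L³/(45EI) = 106.9/EI
  at B: triangular load, peak 6.6: 7w₀L³/(360EI) = 93.56/EI
  at A: point load 68 at a = 2.25: Pab(L + b)/(6LEI) = 301.2/EI
  at B: point load 68 at a = 2.25: Pab(L + a)/(6LEI) = 215.2/EI
  θ_A0 = 408.1/EI,  θ_B0 = 308.7/EI
Flexibility coefficients: a unit moment at one end gives L/(3EI) there and L/(6EI) at the far end, so f₁₁ = f₂₂ = 3/EI and f₁₂ = f₂₁ = 1.5/EI.
Compatibility — zero rotation at each built-in end:
  3 M_A + 1.5 M_B = 408.1
  1.5 M_A + 3 M_B = 308.7
Solving the pair gives M_A = 112.8 kN·m and M_B = 46.51 kN·m (hogging).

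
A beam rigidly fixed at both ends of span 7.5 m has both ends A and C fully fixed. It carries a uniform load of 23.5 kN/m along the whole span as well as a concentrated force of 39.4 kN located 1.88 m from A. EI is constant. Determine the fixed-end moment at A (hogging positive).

Take the two fixed-end moments M_A, M_C as redundants; the released structure is the simple span AC.
End rotations of the released simple span under the applied load (×1/EI):
  at A: UDL 23.5: wL³/(24EI) = 413.1/EI
  at C: UDL 23.5: wL³/(24EI) = 413.1/EI
  at A: point load 39.4 at a = 1.88: Pab(L + b)/(6LEI) = 121.4/EI
  at C: point load 39.4 at a = 1.88: Pab(L + a)/(6LEI) = 86.77/EI
  θ_A0 = 534.5/EI,  θ_C0 = 499.9/EI
Flexibility coefficients: a unit moment at one end gives L/(3EI) there and L/(6EI) at the far end, so f₁₁ = f₂₂ = 2.5/EI and f₁₂ = f₂₁ = 1.25/EI.
Compatibility — zero rotation at each built-in end:
  2.5 M_A + 1.25 M_C = 534.5
  1.25 M_A + 2.5 M_C = 499.9
Solving the pair gives M_A = 151.7 kN·m and M_C = 124.1 kN·m (hogging).

M_A = 151.7 kN·m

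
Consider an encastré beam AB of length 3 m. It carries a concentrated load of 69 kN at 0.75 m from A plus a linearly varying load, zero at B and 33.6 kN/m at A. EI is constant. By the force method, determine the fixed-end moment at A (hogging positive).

M_A = 44.23 kN·m

Take the two fixed-end moments M_A, M_B as redundants; the released structure is the simple span AB.
Simple-span end rotations at A and B under the given loads:
  at A: point load 69 at a = 0.75: Pab(L + b)/(6LEI) = 33.96/EI
  at B: point load 69 at a = 0.75: Pab(L + a)/(6LEI) = 24.26/EI
  at A: triangular load, peak 33.6: w₀L³/(45EI) = 20.16/EI
  at B: triangular load, peak 33.6: 7w₀L³/(360EI) = 17.64/EI
  θ_A0 = 54.12/EI,  θ_B0 = 41.9/EI
Flexibility coefficients: a unit moment at one end gives L/(3EI) there and L/(6EI) at the far end, so f₁₁ = f₂₂ = 1/EI and f₁₂ = f₂₁ = 0.5/EI.
Compatibility — zero rotation at each built-in end:
  1 M_A + 0.5 M_B = 54.12
  0.5 M_A + 1 M_B = 41.9
Solving the pair gives M_A = 44.23 kN·m and M_B = 19.78 kN·m (hogging).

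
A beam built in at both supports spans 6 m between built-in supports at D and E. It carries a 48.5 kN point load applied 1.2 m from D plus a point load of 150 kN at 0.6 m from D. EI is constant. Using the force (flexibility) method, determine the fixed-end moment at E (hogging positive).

M_E = 17.41 kN·m

Release both end moments; the primary structure is a simply-supported span DE with redundants M_D and M_E.
End rotations of the released simple span under the applied load (×1/EI):
  at D: point load 48.5 at a = 1.2: Pab(L + b)/(6LEI) = 83.81/EI
  at E: point load 48.5 at a = 1.2: Pab(L + a)/(6LEI) = 55.87/EI
  at D: point load 150 at a = 0.6: Pab(L + b)/(6LEI) = 153.9/EI
  at E: point load 150 at a = 0.6: Pab(L + a)/(6LEI) = 89.1/EI
  θ_D0 = 237.7/EI,  θ_E0 = 145/EI
Flexibility coefficients: a unit moment at one end gives L/(3EI) there and L/(6EI) at the far end, so f₁₁ = f₂₂ = 2/EI and f₁₂ = f₂₁ = 1/EI.
Compatibility — zero rotation at each built-in end:
  2 M_D + 1 M_E = 237.7
  1 M_D + 2 M_E = 145
Solving the pair gives M_D = 110.1 kN·m and M_E = 17.41 kN·m (hogging).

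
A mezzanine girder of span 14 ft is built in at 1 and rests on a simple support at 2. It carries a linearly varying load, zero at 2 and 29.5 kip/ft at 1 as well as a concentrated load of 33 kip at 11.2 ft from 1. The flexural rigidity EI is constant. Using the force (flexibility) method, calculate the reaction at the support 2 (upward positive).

Take the reaction at 2 as the redundant and release it; the primary structure is a cantilever fixed at 1.
Deflection at 2 on the released cantilever, summing each load's contribution:
  triangular load, peak 29.5 at the fixed end: w₀L⁴/(30EI) = 37776/EI
  point load 33 at a = 11.2: Pa²(3L − a)/(6EI) = 21250/EI
  δ_0 = 59025/EI
Tip deflection under a unit load at 2: L³/(3EI) = 914.7/EI.
Compatibility at 2: δ_0 − R_2·δ_{22} = 0, so R_2 = 59025/914.7 = 64.53 kip.

R_2 = 64.53 kip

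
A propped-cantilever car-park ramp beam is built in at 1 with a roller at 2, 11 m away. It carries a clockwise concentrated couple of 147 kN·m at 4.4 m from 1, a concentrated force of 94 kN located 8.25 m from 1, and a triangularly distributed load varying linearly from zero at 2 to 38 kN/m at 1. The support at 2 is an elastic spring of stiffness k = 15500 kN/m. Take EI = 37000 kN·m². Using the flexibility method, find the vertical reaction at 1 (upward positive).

R_1 = 189.5 kN

Release the roller at 2. Primary structure: cantilever fixed at 1.
Free-end deflection of the primary structure under the applied loading (downward +):
  clockwise couple 147 at a = 4.4: M₀a(2L − a)/(2EI) = 5692/EI
  point load 94 at a = 8.25: Pa²(3L − a)/(6EI) = 26391/EI
  triangular load, peak 38 at the fixed end: w₀L⁴/(30EI) = 18545/EI
  δ_0 = 50628/EI
Tip deflection under a unit load at 2: L³/(3EI) = 443.7/EI.
With EI = 37000 kN·m²: δ_0 = 1.3683 m and δ_{22} = 0.011991 m/kN.
Compatibility — the spring shortens by R_2/k under the reaction it provides: δ_0 − R_2·δ_{22} = R_2/k. With 1/k = 0.000065 m/kN, R_2 = δ_0 / (δ_{22} + 1/k) = 1.3683 / (0.011991 + 0.000065) = 113.5 kN.
Vertical equilibrium: R_1 = ΣP − R_2 = 303 − 113.5 = 189.5 kN.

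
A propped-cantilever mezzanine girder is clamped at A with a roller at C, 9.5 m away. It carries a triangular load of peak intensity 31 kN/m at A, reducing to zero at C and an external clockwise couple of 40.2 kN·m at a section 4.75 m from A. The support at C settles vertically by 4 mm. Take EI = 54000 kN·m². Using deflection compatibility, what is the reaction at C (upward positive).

Choose R_C as the redundant. The primary structure is the cantilever fixed at A.
Free-end deflection of the primary structure under the applied loading (downward +):
  triangular load, peak 31 at the fixed end: w₀L⁴/(30EI) = 8417/EI
  clockwise couple 40.2 at a = 4.75: M₀a(2L − a)/(2EI) = 1361/EI
  δ_0 = 9777/EI
Tip deflection under a unit load at C: L³/(3EI) = 285.8/EI.
With EI = 54000 kN·m²: δ_0 = 0.18106 m and δ_{CC} = 0.005292 m/kN.
Compatibility — the beam at C must follow the support down by 0.004 m: δ_0 − R_C·δ_{CC} = 0.004, so R_C = (0.18106 − 0.004)/0.005292 = 33.45 kN.

R_C = 33.45 kN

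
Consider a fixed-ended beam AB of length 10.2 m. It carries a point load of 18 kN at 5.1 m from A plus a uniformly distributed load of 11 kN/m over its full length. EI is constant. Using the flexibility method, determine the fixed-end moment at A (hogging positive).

Take the two fixed-end moments M_A, M_B as redundants; the released structure is the simple span AB.
On the primary (simply-supported) span, the end slopes from the loading are:
  at A: point load 18 at a = 5.1: Pab(L + b)/(6LEI) = 117/EI
  at B: point load 18 at a = 5.1: Pab(L + a)/(6LEI) = 117/EI
  at A: UDL 11: wL³/(24EI) = 486.4/EI
  at B: UDL 11: wL³/(24EI) = 486.4/EI
  θ_A0 = 603.4/EI,  θ_B0 = 603.4/EI
Flexibility coefficients: a unit moment at one end gives L/(3EI) there and L/(6EI) at the far end, so f₁₁ = f₂₂ = 3.4/EI and f₁₂ = f₂₁ = 1.7/EI.
Compatibility — zero rotation at each built-in end:
  3.4 M_A + 1.7 M_B = 603.4
  1.7 M_A + 3.4 M_B = 603.4
Solving the pair gives M_A = 118.3 kN·m and M_B = 118.3 kN·m (hogging).

M_A = 118.3 kN·m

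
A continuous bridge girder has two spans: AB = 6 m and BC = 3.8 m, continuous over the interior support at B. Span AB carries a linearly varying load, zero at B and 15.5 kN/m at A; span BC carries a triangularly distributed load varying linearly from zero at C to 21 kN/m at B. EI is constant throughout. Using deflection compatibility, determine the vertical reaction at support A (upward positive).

R_A = 26.37 kN

Take M_B as the redundant. Released structure: two simple spans AB and BC with a hinge at B.
End slopes at the hinge B, treating each span as simply supported:
  span AB: triangular load, peak 15.5: 7w₀L³/(360EI) = 65.1/EI
  span BC: triangular load, peak 21: w₀L³/(45EI) = 25.61/EI
  relative rotation θ_0 = (65.1 + 25.61)/EI = 90.71/EI
A unit hogging moment at B produces rotation L₁/(3EI) + L₂/(3EI) = 3.267/EI.
Compatibility: M_B·(L₁+L₂)/(3EI) = θ_0, giving M_B = 27.77 kN·m (hogging).
Span AB, ΣM about A with M_B applied at B: R_B^{AB}·6 = 93 + 27.77, so R_B^{AB} = 20.13 kN and R_A = 46.5 − 20.13 = 26.37 kN.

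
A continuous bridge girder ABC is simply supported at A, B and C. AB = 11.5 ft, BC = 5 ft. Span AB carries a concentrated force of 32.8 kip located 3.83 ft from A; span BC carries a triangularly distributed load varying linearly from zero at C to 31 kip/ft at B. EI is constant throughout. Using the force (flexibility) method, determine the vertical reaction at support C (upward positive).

Insert a hinge at B; M_B is the redundant, and each span becomes simply supported.
Rotations at B on the released spans (each span's end-slope, ×1/EI):
  span AB: point load 32.8 at a = 3.83: Pab(L + a)/(6LEI) = 214.1/EI
  span BC: triangular load, peak 31: w₀L³/(45EI) = 86.11/EI
  relative rotation θ_0 = (214.1 + 86.11)/EI = 300.2/EI
A unit hogging moment at B produces rotation L₁/(3EI) + L₂/(3EI) = 5.5/EI.
Compatibility: M_B·(L₁+L₂)/(3EI) = θ_0, giving M_B = 54.58 kip·ft (hogging).
Span BC, ΣM about C: R_B^{BC}·5 = 258.3 + 54.58, so R_B^{BC} = 62.58 kip and R_C = 77.5 − 62.58 = 14.92 kip.

R_C = 14.92 kip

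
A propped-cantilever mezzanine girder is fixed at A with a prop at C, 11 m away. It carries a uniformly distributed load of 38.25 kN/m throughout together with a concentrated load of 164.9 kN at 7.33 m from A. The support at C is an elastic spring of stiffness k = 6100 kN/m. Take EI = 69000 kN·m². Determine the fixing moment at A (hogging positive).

M_A = 914 kN·m

Choose R_C as the redundant. The primary structure is the cantilever fixed at A.
Free-end deflection of the primary structure under the applied loading (downward +):
  UDL 38.25: wL⁴/(8EI) = 70002/EI
  point load 164.9 at a = 7.33: Pa²(3L − a)/(6EI) = 37906/EI
  δ_0 = 107908/EI
Tip deflection under a unit load at C: L³/(3EI) = 443.7/EI.
With EI = 69000 kN·m²: δ_0 = 1.5639 m and δ_{CC} = 0.00643 m/kN.
Compatibility — the spring shortens by R_C/k under the reaction it provides: δ_0 − R_C·δ_{CC} = R_C/k. With 1/k = 0.000164 m/kN, R_C = δ_0 / (δ_{CC} + 1/k) = 1.5639 / (0.00643 + 0.000164) = 237.2 kN.
Moment equilibrium about A: M_A = Σ(load moments about A) − R_C·L = 3523 − 237.2×11 = 914 kN·m.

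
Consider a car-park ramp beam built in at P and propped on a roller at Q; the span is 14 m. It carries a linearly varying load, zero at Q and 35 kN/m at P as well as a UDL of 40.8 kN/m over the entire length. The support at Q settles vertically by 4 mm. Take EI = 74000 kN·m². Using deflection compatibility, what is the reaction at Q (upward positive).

Remove the prop at Q; the released (primary) structure is a cantilever built in at P.
Deflection at Q on the released cantilever, summing each load's contribution:
  triangular load, peak 35 at the fixed end: w₀L⁴/(30EI) = 44819/EI
  UDL 40.8: wL⁴/(8EI) = 195922/EI
  δ_0 = 240740/EI
Flexibility coefficient — unit upward force at Q: δ_{QQ} = L³/(3EI) = 914.7/EI.
With EI = 74000 kN·m²: δ_0 = 3.2532 m and δ_{QQ} = 0.01236 m/kN.
Compatibility — the beam at Q must follow the support down by 0.004 m: δ_0 − R_Q·δ_{QQ} = 0.004, so R_Q = (3.2532 − 0.004)/0.01236 = 262.9 kN.

R_Q = 262.9 kN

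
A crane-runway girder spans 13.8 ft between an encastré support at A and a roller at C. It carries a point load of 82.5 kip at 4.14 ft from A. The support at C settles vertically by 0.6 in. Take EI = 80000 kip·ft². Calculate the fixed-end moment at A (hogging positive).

M_A = 266.2 kip·ft

Remove the prop at C; the released (primary) structure is a cantilever built in at A.
Free-end deflection of the primary structure under the applied loading (downward +):
  point load 82.5 at a = 4.14: Pa²(3L − a)/(6EI) = 8781/EI
Tip deflection under a unit load at C: L³/(3EI) = 876/EI.
With EI = 80000 kip·ft²: δ_0 = 0.10976 ft and δ_{CC} = 0.01095 ft/kip.
Compatibility — the beam at C must follow the support down by 0.05 ft: δ_0 − R_C·δ_{CC} = 0.05, so R_C = (0.10976 − 0.05)/0.01095 = 5.458 kip.
Moment equilibrium about A: M_A = Σ(load moments about A) − R_C·L = 341.6 − 5.458×13.8 = 266.2 kip·ft.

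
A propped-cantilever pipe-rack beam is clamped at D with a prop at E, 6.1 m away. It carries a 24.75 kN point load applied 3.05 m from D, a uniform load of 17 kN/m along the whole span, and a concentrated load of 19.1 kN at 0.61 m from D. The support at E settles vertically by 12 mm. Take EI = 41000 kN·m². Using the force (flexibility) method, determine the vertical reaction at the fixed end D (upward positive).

R_D = 107.2 kN

Release the roller at E. Primary structure: cantilever fixed at D.
Deflection at E on the released cantilever, summing each load's contribution:
  point load 24.75 at a = 3.05: Pa²(3L − a)/(6EI) = 585.2/EI
  UDL 17: wL⁴/(8EI) = 2942/EI
  point load 19.1 at a = 0.61: Pa²(3L − a)/(6EI) = 20.95/EI
  δ_0 = 3548/EI
Tip deflection under a unit load at E: L³/(3EI) = 75.66/EI.
With EI = 41000 kN·m²: δ_0 = 0.086546 m and δ_{EE} = 0.001845 m/kN.
Compatibility — the beam at E must follow the support down by 0.012 m: δ_0 − R_E·δ_{EE} = 0.012, so R_E = (0.086546 − 0.012)/0.001845 = 40.4 kN.
Vertical equilibrium: R_D = ΣP − R_E = 147.6 − 40.4 = 107.2 kN.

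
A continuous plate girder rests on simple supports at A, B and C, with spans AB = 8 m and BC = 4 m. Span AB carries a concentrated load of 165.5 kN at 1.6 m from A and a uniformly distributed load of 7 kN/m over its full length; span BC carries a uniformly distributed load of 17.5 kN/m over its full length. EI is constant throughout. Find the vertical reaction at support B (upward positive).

R_B = 146.3 kN

Release continuity at B by inserting a hinge; the redundant is the internal moment M_B. The primary structure is two simply-supported spans AB and BC.
Discontinuity in slope at B on the released structure — sum the simple-span end rotations:
  span AB: point load 165.5 at a = 1.6: Pab(L + a)/(6LEI) = 338.9/EI
  span AB: UDL 7: wL³/(24EI) = 149.3/EI
  span BC: UDL 17.5: wL³/(24EI) = 46.67/EI
  relative rotation θ_0 = (488.3 + 46.67)/EI = 534.9/EI
A unit hogging moment at B produces rotation L₁/(3EI) + L₂/(3EI) = 4/EI.
Compatibility: M_B·(L₁+L₂)/(3EI) = θ_0, giving M_B = 133.7 kN·m (hogging).
Span AB, ΣM about A with M_B applied at B: R_B^{AB}·8 = 488.8 + 133.7, so R_B^{AB} = 77.82 kN and R_A = 221.5 − 77.82 = 143.7 kN.
Span BC, ΣM about C: R_B^{BC}·4 = 140 + 133.7, so R_B^{BC} = 68.43 kN and R_C = 70 − 68.43 = 1.566 kN.
R_B = 77.82 + 68.43 = 146.3 kN.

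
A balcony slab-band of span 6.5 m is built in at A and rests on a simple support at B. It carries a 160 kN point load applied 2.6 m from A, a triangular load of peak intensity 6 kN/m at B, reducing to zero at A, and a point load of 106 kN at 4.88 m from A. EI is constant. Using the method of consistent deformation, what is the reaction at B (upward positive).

R_B = 111.2 kN

Remove the prop at B; the released (primary) structure is a cantilever built in at A.
Free-end deflection of the primary structure under the applied loading (downward +):
  point load 160 at a = 2.6: Pa²(3L − a)/(6EI) = 3047/EI
  triangular load, peak 6 at the free end: 11w₀L⁴/(120EI) = 981.8/EI
  point load 106 at a = 4.88: Pa²(3L − a)/(6EI) = 6151/EI
  δ_0 = 10179/EI
Tip deflection under a unit load at B: L³/(3EI) = 91.54/EI.
The prop prevents deflection at B: R_B = δ_0/δ_{BB} = 10179/91.54 = 111.2 kN.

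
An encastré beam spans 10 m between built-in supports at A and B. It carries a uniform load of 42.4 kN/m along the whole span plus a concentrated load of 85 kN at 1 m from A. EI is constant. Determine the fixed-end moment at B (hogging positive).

Take the two fixed-end moments M_A, M_B as redundants; the released structure is the simple span AB.
On the primary (simply-supported) span, the end slopes from the loading are:
  at A: UDL 42.4: wL³/(24EI) = 1767/EI
  at B: UDL 42.4: wL³/(24EI) = 1767/EI
  at A: point load 85 at a = 1: Pab(L + b)/(6LEI) = 242.2/EI
  at B: point load 85 at a = 1: Pab(L + a)/(6LEI) = 140.2/EI
  θ_A0 = 2009/EI,  θ_B0 = 1907/EI
Flexibility coefficients: a unit moment at one end gives L/(3EI) there and L/(6EI) at the far end, so f₁₁ = f₂₂ = 3.333/EI and f₁₂ = f₂₁ = 1.667/EI.
Compatibility — zero rotation at each built-in end:
  3.333 M_A + 1.667 M_B = 2009
  1.667 M_A + 3.333 M_B = 1907
Solving the pair gives M_A = 422.2 kN·m and M_B = 361 kN·m (hogging).

M_B = 361 kN·m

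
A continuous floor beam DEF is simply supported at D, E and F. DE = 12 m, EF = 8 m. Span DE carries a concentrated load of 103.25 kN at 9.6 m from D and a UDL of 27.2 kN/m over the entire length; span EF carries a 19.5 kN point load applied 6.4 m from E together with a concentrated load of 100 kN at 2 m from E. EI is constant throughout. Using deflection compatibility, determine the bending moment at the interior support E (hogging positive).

Insert a hinge at E; M_E is the redundant, and each span becomes simply supported.
Rotations at E on the released spans (each span's end-slope, ×1/EI):
  span DE: point load 103.25 at a = 9.6: Pab(L + a)/(6LEI) = 713.7/EI
  span DE: UDL 27.2: wL³/(24EI) = 1958/EI
  span EF: point load 19.5 at a = 6.4: Pab(L + b)/(6LEI) = 39.94/EI
  span EF: point load 100 at a = 2: Pab(L + b)/(6LEI) = 350/EI
  relative rotation θ_0 = (2672 + 389.9)/EI = 3062/EI
A unit hogging moment at E produces rotation L₁/(3EI) + L₂/(3EI) = 6.667/EI.
Compatibility: M_E·(L₁+L₂)/(3EI) = θ_0, giving M_E = 459.3 kN·m (hogging).

M_E = 459.3 kN·m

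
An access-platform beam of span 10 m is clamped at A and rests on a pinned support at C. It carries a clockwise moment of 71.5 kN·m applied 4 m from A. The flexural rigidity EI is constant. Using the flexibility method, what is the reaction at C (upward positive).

Choose R_C as the redundant. The primary structure is the cantilever fixed at A.
Downward deflection at the released point C due to the loads:
  clockwise couple 71.5 at a = 4: M₀a(2L − a)/(2EI) = 2288/EI
Tip deflection under a unit load at C: L³/(3EI) = 333.3/EI.
Compatibility at C: δ_0 − R_C·δ_{CC} = 0, so R_C = 2288/333.3 = 6.864 kN.

R_C = 6.864 kN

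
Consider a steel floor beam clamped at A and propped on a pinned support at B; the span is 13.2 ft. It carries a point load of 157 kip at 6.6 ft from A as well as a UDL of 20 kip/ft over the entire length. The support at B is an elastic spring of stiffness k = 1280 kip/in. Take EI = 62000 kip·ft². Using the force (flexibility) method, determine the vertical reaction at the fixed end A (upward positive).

Choose R_B as the redundant. The primary structure is the cantilever fixed at A.
Downward deflection at the released point B due to the loads:
  point load 157 at a = 6.6: Pa²(3L − a)/(6EI) = 37614/EI
  UDL 20: wL⁴/(8EI) = 75899/EI
  δ_0 = 113513/EI
Tip deflection under a unit load at B: L³/(3EI) = 766.7/EI.
With EI = 62000 kip·ft²: δ_0 = 1.8309 ft and δ_{BB} = 0.012365 ft/kip.
Compatibility — the spring shortens by R_B/k under the reaction it provides: δ_0 − R_B·δ_{BB} = R_B/k. With 1/k = 1/(1280×12) ft/kip = 0.000065 ft/kip, R_B = δ_0 / (δ_{BB} + 1/k) = 1.8309 / (0.012365 + 0.000065) = 147.3 kip.
Vertical equilibrium: R_A = ΣP − R_B = 421 − 147.3 = 273.7 kip.

R_A = 273.7 kip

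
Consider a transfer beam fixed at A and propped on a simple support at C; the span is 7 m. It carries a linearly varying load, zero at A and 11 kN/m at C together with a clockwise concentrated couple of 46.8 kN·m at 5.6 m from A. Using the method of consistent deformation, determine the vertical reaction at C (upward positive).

Release the roller at C. Primary structure: cantilever fixed at A.
Free-end deflection of the primary structure under the applied loading (downward +):
  triangular load, peak 11 at the free end: 11w₀L⁴/(120EI) = 2421/EI
  clockwise couple 46.8 at a = 5.6: M₀a(2L − a)/(2EI) = 1101/EI
  δ_0 = 3522/EI
Tip deflection under a unit load at C: L³/(3EI) = 114.3/EI.
The prop prevents deflection at C: R_C = δ_0/δ_{CC} = 3522/114.3 = 30.8 kN.

R_C = 30.8 kN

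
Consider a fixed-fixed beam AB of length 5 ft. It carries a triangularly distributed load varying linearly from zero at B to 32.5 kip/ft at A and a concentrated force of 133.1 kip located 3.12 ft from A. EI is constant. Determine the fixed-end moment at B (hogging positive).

M_B = 124.5 kip·ft

Release both end moments; the primary structure is a simply-supported span AB with redundants M_A and M_B.
On the primary (simply-supported) span, the end slopes from the loading are:
  at A: triangular load, peak 32.5: w₀L³/(45EI) = 90.28/EI
  at B: triangular load, peak 32.5: 7w₀L³/(360EI) = 78.99/EI
  at A: point load 133.1 at a = 3.12: Pab(L + b)/(6LEI) = 179/EI
  at B: point load 133.1 at a = 3.12: Pab(L + a)/(6LEI) = 211.3/EI
  θ_A0 = 269.3/EI,  θ_B0 = 290.3/EI
Flexibility coefficients: a unit moment at one end gives L/(3EI) there and L/(6EI) at the far end, so f₁₁ = f₂₂ = 1.667/EI and f₁₂ = f₂₁ = 0.8333/EI.
Compatibility — zero rotation at each built-in end:
  1.667 M_A + 0.8333 M_B = 269.3
  0.8333 M_A + 1.667 M_B = 290.3
Solving the pair gives M_A = 99.33 kip·ft and M_B = 124.5 kip·ft (hogging).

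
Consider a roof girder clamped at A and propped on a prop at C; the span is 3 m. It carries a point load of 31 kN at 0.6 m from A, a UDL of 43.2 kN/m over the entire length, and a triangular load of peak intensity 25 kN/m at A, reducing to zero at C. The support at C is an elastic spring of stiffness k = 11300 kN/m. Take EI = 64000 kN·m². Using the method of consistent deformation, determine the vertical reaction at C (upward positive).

Choose R_C as the redundant. The primary structure is the cantilever fixed at A.
Primary-structure tip deflection at C by superposition:
  point load 31 at a = 0.6: Pa²(3L − a)/(6EI) = 15.62/EI
  UDL 43.2: wL⁴/(8EI) = 437.4/EI
  triangular load, peak 25 at the fixed end: w₀L⁴/(30EI) = 67.5/EI
  δ_0 = 520.5/EI
Flexibility coefficient — unit upward force at C: δ_{CC} = L³/(3EI) = 9/EI.
With EI = 64000 kN·m²: δ_0 = 0.008133 m and δ_{CC} = 0.000141 m/kN.
Compatibility — the spring shortens by R_C/k under the reaction it provides: δ_0 − R_C·δ_{CC} = R_C/k. With 1/k = 0.000088 m/kN, R_C = δ_0 / (δ_{CC} + 1/k) = 0.008133 / (0.000141 + 0.000088) = 35.5 kN.

R_C = 35.5 kN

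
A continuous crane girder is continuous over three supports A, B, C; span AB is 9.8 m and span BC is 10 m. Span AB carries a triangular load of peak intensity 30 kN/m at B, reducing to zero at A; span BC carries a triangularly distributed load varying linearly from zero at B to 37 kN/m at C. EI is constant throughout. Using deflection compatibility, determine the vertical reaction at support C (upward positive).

Take M_B as the redundant. Released structure: two simple spans AB and BC with a hinge at B.
End slopes at the hinge B, treating each span as simply supported:
  span AB: triangular load, peak 30: w₀L³/(45EI) = 627.5/EI
  span BC: triangular load, peak 37: 7w₀L³/(360EI) = 719.4/EI
  relative rotation θ_0 = (627.5 + 719.4)/EI = 1347/EI
A unit hogging moment at B produces rotation L₁/(3EI) + L₂/(3EI) = 6.6/EI.
Slope continuity at B: θ_0 = M_B·6.6/EI, so M_B = 1347/6.6 = 204.1 kN·m (hogging).
Span BC, ΣM about C: R_B^{BC}·10 = 616.7 + 204.1, so R_B^{BC} = 82.07 kN and R_C = 185 − 82.07 = 102.9 kN.

R_C = 102.9 kN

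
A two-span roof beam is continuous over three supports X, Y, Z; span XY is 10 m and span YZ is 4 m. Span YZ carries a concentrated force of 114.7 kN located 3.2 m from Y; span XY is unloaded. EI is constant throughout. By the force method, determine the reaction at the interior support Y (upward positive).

Insert a hinge at Y; M_Y is the redundant, and each span becomes simply supported.
End slopes at the hinge Y, treating each span as simply supported:
  span YZ: point load 114.7 at a = 3.2: Pab(L + b)/(6LEI) = 58.73/EI
  relative rotation θ_0 = (0 + 58.73)/EI = 58.73/EI
A unit hogging moment at Y produces rotation L₁/(3EI) + L₂/(3EI) = 4.667/EI.
Compatibility: M_Y·(L₁+L₂)/(3EI) = θ_0, giving M_Y = 12.58 kN·m (hogging).
Span XY, ΣM about X with M_Y applied at Y: R_Y^{XY}·10 = 0 + 12.58, so R_Y^{XY} = 1.258 kN and R_X = 0 − 1.258 = -1.258 kN.
Span YZ, ΣM about Z: R_Y^{YZ}·4 = 91.76 + 12.58, so R_Y^{YZ} = 26.09 kN and R_Z = 114.7 − 26.09 = 88.61 kN.
R_Y = 1.258 + 26.09 = 27.34 kN.

R_Y = 27.34 kN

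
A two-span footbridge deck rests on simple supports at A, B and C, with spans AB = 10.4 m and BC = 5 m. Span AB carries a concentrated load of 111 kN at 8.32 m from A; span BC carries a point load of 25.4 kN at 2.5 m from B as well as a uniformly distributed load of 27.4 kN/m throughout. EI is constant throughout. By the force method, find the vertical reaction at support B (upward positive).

R_B = 213.8 kN

Insert a hinge at B; M_B is the redundant, and each span becomes simply supported.
Discontinuity in slope at B on the released structure — sum the simple-span end rotations:
  span AB: point load 111 at a = 8.32: Pab(L + a)/(6LEI) = 576.3/EI
  span BC: point load 25.4 at a = 2.5: Pab(L + b)/(6LEI) = 39.69/EI
  span BC: UDL 27.4: wL³/(24EI) = 142.7/EI
  relative rotation θ_0 = (576.3 + 182.4)/EI = 758.7/EI
A unit hogging moment at B produces rotation L₁/(3EI) + L₂/(3EI) = 5.133/EI.
Compatibility: M_B·(L₁+L₂)/(3EI) = θ_0, giving M_B = 147.8 kN·m (hogging).
Span AB, ΣM about A with M_B applied at B: R_B^{AB}·10.4 = 923.5 + 147.8, so R_B^{AB} = 103 kN and R_A = 111 − 103 = 7.989 kN.
Span BC, ΣM about C: R_B^{BC}·5 = 406 + 147.8, so R_B^{BC} = 110.8 kN and R_C = 162.4 − 110.8 = 51.64 kN.
R_B = 103 + 110.8 = 213.8 kN.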